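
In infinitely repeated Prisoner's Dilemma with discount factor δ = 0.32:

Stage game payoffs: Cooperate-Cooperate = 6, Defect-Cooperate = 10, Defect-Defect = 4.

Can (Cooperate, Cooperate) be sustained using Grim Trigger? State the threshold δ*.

δ* = 0.6667; since δ = 0.32 < 0.6667, cooperation cannot be sustained

Work:
For Grim Trigger:
Cooperate forever: 6/(1-δ)
Defect then punished: 10 + 4·δ/(1-δ)
Need: 6/(1-δ) ≥ 10 + 4·δ/(1-δ)
Solving: δ ≥ (T-R)/(T-P) = (10-6)/(10-4) = 0.6667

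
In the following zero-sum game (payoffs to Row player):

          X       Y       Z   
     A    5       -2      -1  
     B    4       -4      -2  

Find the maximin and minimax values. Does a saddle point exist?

Maximin = -2, Minimax = -2, Saddle: True

Work:
Row minimums: [-2, -4] → maximin = -2
Column maximums: [5, -2, -1] → minimax = -2
Saddle point exists! Game value = -2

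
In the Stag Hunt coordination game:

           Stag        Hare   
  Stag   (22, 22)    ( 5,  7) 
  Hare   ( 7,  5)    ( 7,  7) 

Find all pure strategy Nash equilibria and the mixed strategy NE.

Pure NE: (Stag, Stag) and (Hare, Hare); Mixed NE: p = 0.1176, q = 0.1176

Work:
Check pure NE:
(Stag, Stag): (22, 22) - no unilateral deviation beneficial
(Hare, Hare): (7, 7) - no unilateral deviation beneficial
Mixed NE: P1 plays Stag with p = 0.1176, P2 plays Stag with q = 0.1176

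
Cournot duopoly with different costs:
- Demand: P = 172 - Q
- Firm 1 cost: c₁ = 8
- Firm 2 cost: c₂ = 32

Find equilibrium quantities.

q₁* = 62.67, q₂* = 38.67

Work:
Reaction: q₁ = (172 - 8 - q₂)/2
Reaction: q₂ = (172 - 32 - q₁)/2
Solve simultaneously:
q₁* = (172 - 2×8 + 32)/3 = 62.67
q₂* = (172 - 2×32 + 8)/3 = 38.67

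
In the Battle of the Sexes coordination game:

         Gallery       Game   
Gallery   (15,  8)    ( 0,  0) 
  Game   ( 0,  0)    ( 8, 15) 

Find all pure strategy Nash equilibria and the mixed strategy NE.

Pure NE: (Gallery, Gallery) and (Game, Game); Mixed NE: p = 0.6522, q = 0.3478

Work:
Check pure NE:
(Gallery, Gallery): (15, 8) - no unilateral deviation beneficial
(Game, Game): (8, 15) - no unilateral deviation beneficial
Mixed NE: P1 plays Gallery with p = 0.6522, P2 plays Gallery with q = 0.3478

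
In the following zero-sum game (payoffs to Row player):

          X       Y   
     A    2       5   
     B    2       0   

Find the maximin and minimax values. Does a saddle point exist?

Maximin = 2, Minimax = 2, Saddle: True

Work:
Row minimums: [2, 0] → maximin = 2
Column maximums: [2, 5] → minimax = 2
Saddle point exists! Game value = 2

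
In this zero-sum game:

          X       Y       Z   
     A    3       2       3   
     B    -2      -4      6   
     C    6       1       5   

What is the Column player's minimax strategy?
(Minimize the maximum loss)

Column should play Y, value = 2

Work:
Column player minimizes Row's maximum payoff:
Column X: max payoff to Row = 6
Column Y: max payoff to Row = 2
Column Z: max payoff to Row = 6
Minimum is 2, achieved by column Y.
Minimax strategy: Y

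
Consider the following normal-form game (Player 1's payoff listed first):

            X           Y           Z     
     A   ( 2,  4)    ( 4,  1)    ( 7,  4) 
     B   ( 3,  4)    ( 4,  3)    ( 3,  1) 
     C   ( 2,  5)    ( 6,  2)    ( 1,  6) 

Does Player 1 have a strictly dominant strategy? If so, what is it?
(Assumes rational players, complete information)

No strictly dominant strategy exists for Player 1

Work:
A strategy strictly dominates another if it gives a strictly higher payoff against every opponent action. Compare each pair of P1's strategies column-by-column:
  A vs B: [2 vs 3, 4 vs 4, 7 vs 3] → A does not strictly dominate B (column X: 2 ≤ 3)
  A vs C: [2 vs 2, 4 vs 6, 7 vs 1] → A does not strictly dominate C (column X: 2 ≤ 2)
  B vs A: [3 vs 2, 4 vs 4, 3 vs 7] → B does not strictly dominate A (column Y: 4 ≤ 4)
  B vs C: [3 vs 2, 4 vs 6, 3 vs 1] → B does not strictly dominate C (column Y: 4 ≤ 6)
  C vs A: [2 vs 2, 6 vs 4, 1 vs 7] → C does not strictly dominate A (column X: 2 ≤ 2)
  C vs B: [2 vs 3, 6 vs 4, 1 vs 3] → C does not strictly dominate B (column X: 2 ≤ 3)
No single strategy strictly dominates all others → no strictly dominant strategy.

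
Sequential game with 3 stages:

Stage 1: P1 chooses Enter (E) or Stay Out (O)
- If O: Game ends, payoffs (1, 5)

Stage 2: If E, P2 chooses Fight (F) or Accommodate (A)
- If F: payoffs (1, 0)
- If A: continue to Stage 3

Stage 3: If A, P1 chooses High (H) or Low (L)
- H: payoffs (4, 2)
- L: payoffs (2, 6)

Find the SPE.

SPE: (E, A, H); Outcome (4, 2)

Work:
Stage 3: P1 chooses H (4 vs 2)
Stage 2: P2: F->0, A->2 (anticipating H). Choose A
Stage 1: P1: O->1, E->4 (anticipating A, H). Choose E
SPE path: E -> A -> H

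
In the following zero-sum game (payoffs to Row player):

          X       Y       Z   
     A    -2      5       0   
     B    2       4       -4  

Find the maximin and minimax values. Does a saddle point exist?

Maximin = -2, Minimax = 0, Saddle: False

Work:
Row minimums: [-2, -4] → maximin = -2
Column maximums: [2, 5, 0] → minimax = 0
No saddle point (maximin ≠ minimax). Mixed strategy needed.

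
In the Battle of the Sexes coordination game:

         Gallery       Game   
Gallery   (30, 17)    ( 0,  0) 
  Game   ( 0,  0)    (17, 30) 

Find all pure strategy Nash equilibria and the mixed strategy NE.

Pure NE: (Gallery, Gallery) and (Game, Game); Mixed NE: p = 0.6383, q = 0.3617

Work:
Check pure NE:
(Gallery, Gallery): (30, 17) - no unilateral deviation beneficial
(Game, Game): (17, 30) - no unilateral deviation beneficial
Mixed NE: P1 plays Gallery with p = 0.6383, P2 plays Gallery with q = 0.3617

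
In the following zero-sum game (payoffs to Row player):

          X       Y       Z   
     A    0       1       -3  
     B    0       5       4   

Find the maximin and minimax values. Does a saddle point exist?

Maximin = 0, Minimax = 0, Saddle: True

Work:
Row minimums: [-3, 0] → maximin = 0
Column maximums: [0, 5, 4] → minimax = 0
Saddle point exists! Game value = 0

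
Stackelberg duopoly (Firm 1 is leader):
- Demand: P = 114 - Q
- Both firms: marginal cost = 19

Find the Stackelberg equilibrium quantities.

q₁* (leader) = 47.5, q₂* (follower) = 23.75

Work:
Follower's reaction: q₂ = (a - c - q₁)/2
Leader substitutes: π₁ = q₁·(a - q₁ - (a-c-q₁)/2 - c)
FOC: q₁* = (114 - 19)/2 = 47.50
Then: q₂* = (114 - 19 - 47.5)/2 = 23.75
Leader has first-mover advantage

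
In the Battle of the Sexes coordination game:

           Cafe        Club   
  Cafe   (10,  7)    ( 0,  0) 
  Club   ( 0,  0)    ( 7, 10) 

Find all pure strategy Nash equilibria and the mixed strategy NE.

Pure NE: (Cafe, Cafe) and (Club, Club); Mixed NE: p = 0.5882, q = 0.4118

Work:
Check pure NE:
(Cafe, Cafe): (10, 7) - no unilateral deviation beneficial
(Club, Club): (7, 10) - no unilateral deviation beneficial
Mixed NE: P1 plays Cafe with p = 0.5882, P2 plays Cafe with q = 0.4118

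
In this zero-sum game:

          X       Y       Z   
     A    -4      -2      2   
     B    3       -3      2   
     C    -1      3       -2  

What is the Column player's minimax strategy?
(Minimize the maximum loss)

Column should play Z, value = 2

Work:
Column player minimizes Row's maximum payoff:
Column X: max payoff to Row = 3
Column Y: max payoff to Row = 3
Column Z: max payoff to Row = 2
Minimum is 2, achieved by column Z.
Minimax strategy: Z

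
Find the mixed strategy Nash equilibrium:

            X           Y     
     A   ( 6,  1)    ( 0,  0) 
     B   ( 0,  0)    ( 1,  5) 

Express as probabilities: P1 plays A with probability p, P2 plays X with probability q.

p = 0.8333, q = 0.1429

Work:
Find probabilities that make opponent indifferent:
P2 chooses q to make P1 indifferent between A and B
P1 chooses p to make P2 indifferent between X and Y
Mixed NE: P1 plays (A: 0.8333, B: 0.1667), P2 plays (X: 0.1429, Y: 0.8571)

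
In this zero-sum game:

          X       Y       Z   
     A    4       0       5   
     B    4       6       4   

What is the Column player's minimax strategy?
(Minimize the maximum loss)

Column should play X, value = 4

Work:
Column player minimizes Row's maximum payoff:
Column X: max payoff to Row = 4
Column Y: max payoff to Row = 6
Column Z: max payoff to Row = 5
Minimum is 4, achieved by column X.
Minimax strategy: X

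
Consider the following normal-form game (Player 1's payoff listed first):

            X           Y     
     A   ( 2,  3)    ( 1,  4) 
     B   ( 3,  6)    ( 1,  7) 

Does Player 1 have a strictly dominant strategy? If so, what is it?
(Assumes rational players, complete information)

No strictly dominant strategy exists for Player 1

Work:
A strategy strictly dominates another if it gives a strictly higher payoff against every opponent action. Compare each pair of P1's strategies column-by-column:
  A vs B: [2 vs 3, 1 vs 1] → A does not strictly dominate B (column X: 2 ≤ 3)
  B vs A: [3 vs 2, 1 vs 1] → B does not strictly dominate A (column Y: 1 ≤ 1)
No single strategy strictly dominates all others → no strictly dominant strategy.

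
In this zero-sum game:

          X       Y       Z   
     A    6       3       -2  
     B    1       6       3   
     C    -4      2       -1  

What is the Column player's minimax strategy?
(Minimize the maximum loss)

Column should play Z, value = 3

Work:
Column player minimizes Row's maximum payoff:
Column X: max payoff to Row = 6
Column Y: max payoff to Row = 6
Column Z: max payoff to Row = 3
Minimum is 3, achieved by column Z.
Minimax strategy: Z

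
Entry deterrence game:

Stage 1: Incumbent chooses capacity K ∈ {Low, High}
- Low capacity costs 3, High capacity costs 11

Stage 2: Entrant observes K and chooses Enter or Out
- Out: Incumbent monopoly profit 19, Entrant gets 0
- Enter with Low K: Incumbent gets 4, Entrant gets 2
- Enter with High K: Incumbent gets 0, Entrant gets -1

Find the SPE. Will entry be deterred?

SPE: (High, Enter|Low, Out|High); Entry deterred. Incumbent net profit = 8

Work:
After Low K: Entrant enters (2 > 0)
After High K: Entrant stays out (-1 < 0)
Incumbent: Low → 4−3=1, High → 19−11=8
Incumbent chooses High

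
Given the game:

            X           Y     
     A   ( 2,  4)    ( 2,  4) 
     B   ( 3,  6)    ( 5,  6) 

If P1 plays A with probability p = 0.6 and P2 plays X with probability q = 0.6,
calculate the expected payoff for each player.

E[P1] = 2.72, E[P2] = 4.8

Work:
E[P1] = p·q·π₁(A,X) + p·(1-q)·π₁(A,Y) + (1-p)·q·π₁(B,X) + (1-p)·(1-q)·π₁(B,Y)
= 0.6·0.6·2 + 0.6·0.4·2 + 0.4·0.6·3 + 0.4·0.4·5
= 2.72

E[P2] = 4.8 (similar calculation)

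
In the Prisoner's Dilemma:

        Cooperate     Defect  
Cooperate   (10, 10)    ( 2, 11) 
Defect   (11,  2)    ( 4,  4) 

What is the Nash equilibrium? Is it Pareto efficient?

(Defect, Defect) is NE; not Pareto efficient

Work:
Defect dominates Cooperate for both players:
If P2 cooperates: Defect (11) > Cooperate (10)
If P2 defects: Defect (4) > Cooperate (2)
NE: (Defect, Defect) with payoff (4, 4)
But (Cooperate, Cooperate) = (10, 10) Pareto dominates (4, 4)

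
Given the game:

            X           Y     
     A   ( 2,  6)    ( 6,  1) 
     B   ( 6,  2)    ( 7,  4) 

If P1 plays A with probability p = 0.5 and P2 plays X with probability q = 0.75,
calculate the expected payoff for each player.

E[P1] = 4.625, E[P2] = 3.625

Work:
E[P1] = p·q·π₁(A,X) + p·(1-q)·π₁(A,Y) + (1-p)·q·π₁(B,X) + (1-p)·(1-q)·π₁(B,Y)
= 0.5·0.75·2 + 0.5·0.25·6 + 0.5·0.75·6 + 0.5·0.25·7
= 4.625

E[P2] = 3.625 (similar calculation)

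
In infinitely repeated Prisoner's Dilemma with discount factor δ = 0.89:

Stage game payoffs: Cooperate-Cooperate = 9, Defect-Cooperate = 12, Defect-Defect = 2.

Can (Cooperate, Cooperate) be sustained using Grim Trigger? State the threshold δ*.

δ* = 0.3; since δ = 0.89 ≥ 0.3, cooperation can be sustained

Work:
For Grim Trigger:
Cooperate forever: 9/(1-δ)
Defect then punished: 12 + 2·δ/(1-δ)
Need: 9/(1-δ) ≥ 12 + 2·δ/(1-δ)
Solving: δ ≥ (T-R)/(T-P) = (12-9)/(12-2) = 0.3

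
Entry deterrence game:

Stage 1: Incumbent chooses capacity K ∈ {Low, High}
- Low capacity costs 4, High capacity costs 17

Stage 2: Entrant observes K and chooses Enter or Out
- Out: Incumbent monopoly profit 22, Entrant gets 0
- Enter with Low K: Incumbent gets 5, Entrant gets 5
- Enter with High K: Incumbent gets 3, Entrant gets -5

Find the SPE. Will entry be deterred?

SPE: (High, Enter|Low, Out|High); Entry deterred. Incumbent net profit = 5

Work:
After Low K: Entrant enters (5 > 0)
After High K: Entrant stays out (-5 < 0)
Incumbent: Low → 5−4=1, High → 22−17=5
Incumbent chooses High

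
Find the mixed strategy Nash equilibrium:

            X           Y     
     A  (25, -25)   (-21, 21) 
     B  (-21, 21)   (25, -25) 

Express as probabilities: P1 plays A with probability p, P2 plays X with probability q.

p = 0.5, q = 0.5

Work:
Find probabilities that make opponent indifferent:
P2 chooses q to make P1 indifferent between A and B
P1 chooses p to make P2 indifferent between X and Y
Mixed NE: P1 plays (A: 0.5, B: 0.5), P2 plays (X: 0.5, Y: 0.5)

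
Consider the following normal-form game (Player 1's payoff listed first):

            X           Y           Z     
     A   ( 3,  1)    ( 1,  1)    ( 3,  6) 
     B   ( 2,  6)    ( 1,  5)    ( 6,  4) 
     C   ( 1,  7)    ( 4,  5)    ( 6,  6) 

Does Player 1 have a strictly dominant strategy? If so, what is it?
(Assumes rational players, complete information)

No strictly dominant strategy exists for Player 1

Work:
A strategy strictly dominates another if it gives a strictly higher payoff against every opponent action. Compare each pair of P1's strategies column-by-column:
  A vs B: [3 vs 2, 1 vs 1, 3 vs 6] → A does not strictly dominate B (column Y: 1 ≤ 1)
  A vs C: [3 vs 1, 1 vs 4, 3 vs 6] → A does not strictly dominate C (column Y: 1 ≤ 4)
  B vs A: [2 vs 3, 1 vs 1, 6 vs 3] → B does not strictly dominate A (column X: 2 ≤ 3)
  B vs C: [2 vs 1, 1 vs 4, 6 vs 6] → B does not strictly dominate C (column Y: 1 ≤ 4)
  C vs A: [1 vs 3, 4 vs 1, 6 vs 3] → C does not strictly dominate A (column X: 1 ≤ 3)
  C vs B: [1 vs 2, 4 vs 1, 6 vs 6] → C does not strictly dominate B (column X: 1 ≤ 2)
No single strategy strictly dominates all others → no strictly dominant strategy.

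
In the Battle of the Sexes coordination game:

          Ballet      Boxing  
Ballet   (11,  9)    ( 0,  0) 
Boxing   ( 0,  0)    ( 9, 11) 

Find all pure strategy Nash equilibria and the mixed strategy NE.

Pure NE: (Ballet, Ballet) and (Boxing, Boxing); Mixed NE: p = 0.55, q = 0.45

Work:
Check pure NE:
(Ballet, Ballet): (11, 9) - no unilateral deviation beneficial
(Boxing, Boxing): (9, 11) - no unilateral deviation beneficial
Mixed NE: P1 plays Ballet with p = 0.55, P2 plays Ballet with q = 0.45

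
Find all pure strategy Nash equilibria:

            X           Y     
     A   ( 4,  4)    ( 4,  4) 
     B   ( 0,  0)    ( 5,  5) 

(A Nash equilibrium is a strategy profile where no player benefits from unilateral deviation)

Nash equilibrium: (A, X), (B, Y)

Work:
Best responses:
  P1 vs X: payoffs [4, 0] → best response A (payoff 4)
  P1 vs Y: payoffs [4, 5] → best response B (payoff 5)
  P2 vs A: payoffs [4, 4] → best response X/Y (payoff 4)
  P2 vs B: payoffs [0, 5] → best response Y (payoff 5)
Mutual best responses: (A,X), (B,Y) → Nash equilibria.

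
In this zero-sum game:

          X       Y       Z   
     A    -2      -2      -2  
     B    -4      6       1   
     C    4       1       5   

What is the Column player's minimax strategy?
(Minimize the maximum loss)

Column should play X, value = 4

Work:
Column player minimizes Row's maximum payoff:
Column X: max payoff to Row = 4
Column Y: max payoff to Row = 6
Column Z: max payoff to Row = 5
Minimum is 4, achieved by column X.
Minimax strategy: X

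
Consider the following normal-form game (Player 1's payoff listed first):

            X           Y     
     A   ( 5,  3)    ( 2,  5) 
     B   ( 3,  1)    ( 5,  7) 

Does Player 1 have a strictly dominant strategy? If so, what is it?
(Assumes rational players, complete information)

No strictly dominant strategy exists for Player 1

Work:
A strategy strictly dominates another if it gives a strictly higher payoff against every opponent action. Compare each pair of P1's strategies column-by-column:
  A vs B: [5 vs 3, 2 vs 5] → A does not strictly dominate B (column Y: 2 ≤ 5)
  B vs A: [3 vs 5, 5 vs 2] → B does not strictly dominate A (column X: 3 ≤ 5)
No single strategy strictly dominates all others → no strictly dominant strategy.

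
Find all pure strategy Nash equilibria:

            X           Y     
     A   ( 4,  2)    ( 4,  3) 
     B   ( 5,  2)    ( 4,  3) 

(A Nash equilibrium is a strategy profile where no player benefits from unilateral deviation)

Nash equilibrium: (A, Y), (B, Y)

Work:
Best responses:
  P1 vs X: payoffs [4, 5] → best response B (payoff 5)
  P1 vs Y: payoffs [4, 4] → best response A/B (payoff 4)
  P2 vs A: payoffs [2, 3] → best response Y (payoff 3)
  P2 vs B: payoffs [2, 3] → best response Y (payoff 3)
Mutual best responses: (A,Y), (B,Y) → Nash equilibria.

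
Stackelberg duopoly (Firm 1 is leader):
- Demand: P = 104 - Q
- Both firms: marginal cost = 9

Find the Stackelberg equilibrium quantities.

q₁* (leader) = 47.5, q₂* (follower) = 23.75

Work:
Follower's reaction: q₂ = (a - c - q₁)/2
Leader substitutes: π₁ = q₁·(a - q₁ - (a-c-q₁)/2 - c)
FOC: q₁* = (104 - 9)/2 = 47.50
Then: q₂* = (104 - 9 - 47.5)/2 = 23.75
Leader has first-mover advantage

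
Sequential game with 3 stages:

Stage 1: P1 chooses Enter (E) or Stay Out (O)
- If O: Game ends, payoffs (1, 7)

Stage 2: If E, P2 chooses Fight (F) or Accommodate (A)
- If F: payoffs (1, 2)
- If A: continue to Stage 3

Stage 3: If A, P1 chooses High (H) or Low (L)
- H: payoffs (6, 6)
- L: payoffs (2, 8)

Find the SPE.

SPE: (E, A, H); Outcome (6, 6)

Work:
Stage 3: P1 chooses H (6 vs 2)
Stage 2: P2: F->2, A->6 (anticipating H). Choose A
Stage 1: P1: O->1, E->6 (anticipating A, H). Choose E
SPE path: E -> A -> H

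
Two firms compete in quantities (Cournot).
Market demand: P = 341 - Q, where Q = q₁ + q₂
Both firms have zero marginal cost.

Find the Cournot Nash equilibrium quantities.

q₁* = q₂* = 113.67; P* = 113.67

Work:
Profit: π_i = P·q_i = (a - q_i - q_j)·q_i
FOC: ∂π_i/∂q_i = a - 2q_i - q_j = 0
Reaction function: q_i = (341 - q_j)/2
Symmetry: q* = 341/3 = 113.67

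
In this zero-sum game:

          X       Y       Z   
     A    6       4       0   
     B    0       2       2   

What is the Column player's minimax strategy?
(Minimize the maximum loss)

Column should play Z, value = 2

Work:
Column player minimizes Row's maximum payoff:
Column X: max payoff to Row = 6
Column Y: max payoff to Row = 4
Column Z: max payoff to Row = 2
Minimum is 2, achieved by column Z.
Minimax strategy: Z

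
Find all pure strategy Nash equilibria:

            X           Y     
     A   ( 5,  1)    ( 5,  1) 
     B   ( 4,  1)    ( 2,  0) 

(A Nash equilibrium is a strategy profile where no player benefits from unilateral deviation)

Nash equilibrium: (A, X), (A, Y)

Work:
Best responses:
  P1 vs X: payoffs [5, 4] → best response A (payoff 5)
  P1 vs Y: payoffs [5, 2] → best response A (payoff 5)
  P2 vs A: payoffs [1, 1] → best response X/Y (payoff 1)
  P2 vs B: payoffs [1, 0] → best response X (payoff 1)
Mutual best responses: (A,X), (A,Y) → Nash equilibria.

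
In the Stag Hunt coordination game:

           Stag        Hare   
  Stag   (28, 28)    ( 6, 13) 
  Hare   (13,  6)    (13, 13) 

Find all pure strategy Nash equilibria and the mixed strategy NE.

Pure NE: (Stag, Stag) and (Hare, Hare); Mixed NE: p = 0.3182, q = 0.3182

Work:
Check pure NE:
(Stag, Stag): (28, 28) - no unilateral deviation beneficial
(Hare, Hare): (13, 13) - no unilateral deviation beneficial
Mixed NE: P1 plays Stag with p = 0.3182, P2 plays Stag with q = 0.3182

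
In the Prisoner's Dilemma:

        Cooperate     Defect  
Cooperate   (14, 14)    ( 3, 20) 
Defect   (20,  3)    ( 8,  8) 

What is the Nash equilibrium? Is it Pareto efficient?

(Defect, Defect) is NE; not Pareto efficient

Work:
Defect dominates Cooperate for both players:
If P2 cooperates: Defect (20) > Cooperate (14)
If P2 defects: Defect (8) > Cooperate (3)
NE: (Defect, Defect) with payoff (8, 8)
But (Cooperate, Cooperate) = (14, 14) Pareto dominates (8, 8)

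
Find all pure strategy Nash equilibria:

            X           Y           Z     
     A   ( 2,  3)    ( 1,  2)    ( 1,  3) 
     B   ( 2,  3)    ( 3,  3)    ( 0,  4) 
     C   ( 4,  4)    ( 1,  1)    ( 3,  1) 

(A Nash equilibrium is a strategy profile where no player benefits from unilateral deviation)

Nash equilibrium: (C, X)

Work:
Best responses:
  P1 vs X: payoffs [2, 2, 4] → best response C (payoff 4)
  P1 vs Y: payoffs [1, 3, 1] → best response B (payoff 3)
  P1 vs Z: payoffs [1, 0, 3] → best response C (payoff 3)
  P2 vs A: payoffs [3, 2, 3] → best response X/Z (payoff 3)
  P2 vs B: payoffs [3, 3, 4] → best response Z (payoff 4)
  P2 vs C: payoffs [4, 1, 1] → best response X (payoff 4)
Mutual best responses: (C,X) → Nash equilibria.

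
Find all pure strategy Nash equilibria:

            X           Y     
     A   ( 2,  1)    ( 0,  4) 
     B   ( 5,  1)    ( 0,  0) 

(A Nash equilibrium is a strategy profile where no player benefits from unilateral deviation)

Nash equilibrium: (A, Y), (B, X)

Work:
Best responses:
  P1 vs X: payoffs [2, 5] → best response B (payoff 5)
  P1 vs Y: payoffs [0, 0] → best response A/B (payoff 0)
  P2 vs A: payoffs [1, 4] → best response Y (payoff 4)
  P2 vs B: payoffs [1, 0] → best response X (payoff 1)
Mutual best responses: (A,Y), (B,X) → Nash equilibria.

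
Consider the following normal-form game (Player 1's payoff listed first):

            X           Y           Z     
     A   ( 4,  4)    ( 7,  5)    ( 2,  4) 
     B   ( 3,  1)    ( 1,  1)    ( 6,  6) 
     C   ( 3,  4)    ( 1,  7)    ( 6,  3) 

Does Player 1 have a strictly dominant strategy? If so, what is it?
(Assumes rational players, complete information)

No strictly dominant strategy exists for Player 1

Work:
A strategy strictly dominates another if it gives a strictly higher payoff against every opponent action. Compare each pair of P1's strategies column-by-column:
  A vs B: [4 vs 3, 7 vs 1, 2 vs 6] → A does not strictly dominate B (column Z: 2 ≤ 6)
  A vs C: [4 vs 3, 7 vs 1, 2 vs 6] → A does not strictly dominate C (column Z: 2 ≤ 6)
  B vs A: [3 vs 4, 1 vs 7, 6 vs 2] → B does not strictly dominate A (column X: 3 ≤ 4)
  B vs C: [3 vs 3, 1 vs 1, 6 vs 6] → B does not strictly dominate C (column X: 3 ≤ 3)
  C vs A: [3 vs 4, 1 vs 7, 6 vs 2] → C does not strictly dominate A (column X: 3 ≤ 4)
  C vs B: [3 vs 3, 1 vs 1, 6 vs 6] → C does not strictly dominate B (column X: 3 ≤ 3)
No single strategy strictly dominates all others → no strictly dominant strategy.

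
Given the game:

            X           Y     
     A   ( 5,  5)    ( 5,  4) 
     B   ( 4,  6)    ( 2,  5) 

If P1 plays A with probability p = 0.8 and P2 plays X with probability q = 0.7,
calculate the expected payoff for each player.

E[P1] = 4.68, E[P2] = 4.9

Work:
E[P1] = p·q·π₁(A,X) + p·(1-q)·π₁(A,Y) + (1-p)·q·π₁(B,X) + (1-p)·(1-q)·π₁(B,Y)
= 0.8·0.7·5 + 0.8·0.3·5 + 0.2·0.7·4 + 0.2·0.3·2
= 4.68

E[P2] = 4.9 (similar calculation)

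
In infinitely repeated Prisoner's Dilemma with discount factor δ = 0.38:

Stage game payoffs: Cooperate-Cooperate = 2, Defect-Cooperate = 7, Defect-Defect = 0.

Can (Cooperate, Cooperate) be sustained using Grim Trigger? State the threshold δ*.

δ* = 0.7143; since δ = 0.38 < 0.7143, cooperation cannot be sustained

Work:
For Grim Trigger:
Cooperate forever: 2/(1-δ)
Defect then punished: 7 + 0·δ/(1-δ)
Need: 2/(1-δ) ≥ 7 + 0·δ/(1-δ)
Solving: δ ≥ (T-R)/(T-P) = (7-2)/(7-0) = 0.7143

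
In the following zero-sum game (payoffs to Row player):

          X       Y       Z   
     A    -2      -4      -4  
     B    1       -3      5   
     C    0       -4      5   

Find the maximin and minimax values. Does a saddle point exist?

Maximin = -3, Minimax = -3, Saddle: True

Work:
Row minimums: [-4, -3, -4] → maximin = -3
Column maximums: [1, -3, 5] → minimax = -3
Saddle point exists! Game value = -3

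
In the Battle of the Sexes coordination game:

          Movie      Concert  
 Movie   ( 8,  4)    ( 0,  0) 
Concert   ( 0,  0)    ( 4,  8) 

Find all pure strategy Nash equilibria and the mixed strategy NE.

Pure NE: (Movie, Movie) and (Concert, Concert); Mixed NE: p = 0.6667, q = 0.3333

Work:
Check pure NE:
(Movie, Movie): (8, 4) - no unilateral deviation beneficial
(Concert, Concert): (4, 8) - no unilateral deviation beneficial
Mixed NE: P1 plays Movie with p = 0.6667, P2 plays Movie with q = 0.3333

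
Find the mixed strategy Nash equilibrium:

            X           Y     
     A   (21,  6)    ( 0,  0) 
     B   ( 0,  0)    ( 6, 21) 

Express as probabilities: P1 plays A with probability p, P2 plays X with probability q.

p = 0.7778, q = 0.2222

Work:
Find probabilities that make opponent indifferent:
P2 chooses q to make P1 indifferent between A and B
P1 chooses p to make P2 indifferent between X and Y
Mixed NE: P1 plays (A: 0.7778, B: 0.2222), P2 plays (X: 0.2222, Y: 0.7778)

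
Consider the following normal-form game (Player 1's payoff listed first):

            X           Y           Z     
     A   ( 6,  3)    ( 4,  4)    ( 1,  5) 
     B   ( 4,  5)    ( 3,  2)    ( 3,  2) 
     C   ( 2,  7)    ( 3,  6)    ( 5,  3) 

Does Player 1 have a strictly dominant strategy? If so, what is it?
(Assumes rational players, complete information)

No strictly dominant strategy exists for Player 1

Work:
A strategy strictly dominates another if it gives a strictly higher payoff against every opponent action. Compare each pair of P1's strategies column-by-column:
  A vs B: [6 vs 4, 4 vs 3, 1 vs 3] → A does not strictly dominate B (column Z: 1 ≤ 3)
  A vs C: [6 vs 2, 4 vs 3, 1 vs 5] → A does not strictly dominate C (column Z: 1 ≤ 5)
  B vs A: [4 vs 6, 3 vs 4, 3 vs 1] → B does not strictly dominate A (column X: 4 ≤ 6)
  B vs C: [4 vs 2, 3 vs 3, 3 vs 5] → B does not strictly dominate C (column Y: 3 ≤ 3)
  C vs A: [2 vs 6, 3 vs 4, 5 vs 1] → C does not strictly dominate A (column X: 2 ≤ 6)
  C vs B: [2 vs 4, 3 vs 3, 5 vs 3] → C does not strictly dominate B (column X: 2 ≤ 4)
No single strategy strictly dominates all others → no strictly dominant strategy.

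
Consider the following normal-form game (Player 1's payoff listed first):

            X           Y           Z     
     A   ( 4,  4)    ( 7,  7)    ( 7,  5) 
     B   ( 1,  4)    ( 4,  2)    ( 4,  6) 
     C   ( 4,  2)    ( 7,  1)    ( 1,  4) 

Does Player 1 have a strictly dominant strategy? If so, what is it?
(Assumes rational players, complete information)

No strictly dominant strategy exists for Player 1

Work:
A strategy strictly dominates another if it gives a strictly higher payoff against every opponent action. Compare each pair of P1's strategies column-by-column:
  A vs B: [4 vs 1, 7 vs 4, 7 vs 4] → A strictly dominates B
  A vs C: [4 vs 4, 7 vs 7, 7 vs 1] → A does not strictly dominate C (column X: 4 ≤ 4)
  B vs A: [1 vs 4, 4 vs 7, 4 vs 7] → B does not strictly dominate A (column X: 1 ≤ 4)
  B vs C: [1 vs 4, 4 vs 7, 4 vs 1] → B does not strictly dominate C (column X: 1 ≤ 4)
  C vs A: [4 vs 4, 7 vs 7, 1 vs 7] → C does not strictly dominate A (column X: 4 ≤ 4)
  C vs B: [4 vs 1, 7 vs 4, 1 vs 4] → C does not strictly dominate B (column Z: 1 ≤ 4)
No single strategy strictly dominates all others → no strictly dominant strategy.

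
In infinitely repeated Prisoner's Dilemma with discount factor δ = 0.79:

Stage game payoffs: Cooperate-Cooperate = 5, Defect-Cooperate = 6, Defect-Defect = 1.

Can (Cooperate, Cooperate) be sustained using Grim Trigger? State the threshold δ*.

δ* = 0.2; since δ = 0.79 ≥ 0.2, cooperation can be sustained

Work:
For Grim Trigger:
Cooperate forever: 5/(1-δ)
Defect then punished: 6 + 1·δ/(1-δ)
Need: 5/(1-δ) ≥ 6 + 1·δ/(1-δ)
Solving: δ ≥ (T-R)/(T-P) = (6-5)/(6-1) = 0.2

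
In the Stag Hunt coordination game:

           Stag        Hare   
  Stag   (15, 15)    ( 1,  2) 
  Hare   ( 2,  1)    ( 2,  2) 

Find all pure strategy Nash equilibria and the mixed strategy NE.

Pure NE: (Stag, Stag) and (Hare, Hare); Mixed NE: p = 0.0714, q = 0.0714

Work:
Check pure NE:
(Stag, Stag): (15, 15) - no unilateral deviation beneficial
(Hare, Hare): (2, 2) - no unilateral deviation beneficial
Mixed NE: P1 plays Stag with p = 0.0714, P2 plays Stag with q = 0.0714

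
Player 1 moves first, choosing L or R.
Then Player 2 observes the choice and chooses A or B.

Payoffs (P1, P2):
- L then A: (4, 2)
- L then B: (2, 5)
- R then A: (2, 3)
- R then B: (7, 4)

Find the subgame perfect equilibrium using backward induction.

P1 plays R, P2 plays B after L and B after R; Payoff (7, 4)

Work:
Backward induction:
After L: P2 chooses B → P1 gets 2
After R: P2 chooses B → P1 gets 7
P1 chooses R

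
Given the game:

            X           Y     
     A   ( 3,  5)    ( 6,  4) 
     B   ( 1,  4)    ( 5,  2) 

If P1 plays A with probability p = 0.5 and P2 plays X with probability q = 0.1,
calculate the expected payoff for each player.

E[P1] = 5.15, E[P2] = 3.15

Work:
E[P1] = p·q·π₁(A,X) + p·(1-q)·π₁(A,Y) + (1-p)·q·π₁(B,X) + (1-p)·(1-q)·π₁(B,Y)
= 0.5·0.1·3 + 0.5·0.9·6 + 0.5·0.1·1 + 0.5·0.9·5
= 5.15

E[P2] = 3.15 (similar calculation)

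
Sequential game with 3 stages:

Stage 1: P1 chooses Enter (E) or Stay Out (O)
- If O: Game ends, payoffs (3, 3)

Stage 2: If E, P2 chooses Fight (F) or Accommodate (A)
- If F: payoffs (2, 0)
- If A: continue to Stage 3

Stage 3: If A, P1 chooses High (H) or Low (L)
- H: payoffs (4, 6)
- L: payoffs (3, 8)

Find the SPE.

SPE: (E, A, H); Outcome (4, 6)

Work:
Stage 3: P1 chooses H (4 vs 3)
Stage 2: P2: F->0, A->6 (anticipating H). Choose A
Stage 1: P1: O->3, E->4 (anticipating A, H). Choose E
SPE path: E -> A -> H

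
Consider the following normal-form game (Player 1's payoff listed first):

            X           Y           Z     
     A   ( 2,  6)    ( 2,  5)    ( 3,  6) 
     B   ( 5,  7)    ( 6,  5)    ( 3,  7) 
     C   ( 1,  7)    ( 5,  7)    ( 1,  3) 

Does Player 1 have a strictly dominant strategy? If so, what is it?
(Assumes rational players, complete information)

No strictly dominant strategy exists for Player 1

Work:
A strategy strictly dominates another if it gives a strictly higher payoff against every opponent action. Compare each pair of P1's strategies column-by-column:
  A vs B: [2 vs 5, 2 vs 6, 3 vs 3] → A does not strictly dominate B (column X: 2 ≤ 5)
  A vs C: [2 vs 1, 2 vs 5, 3 vs 1] → A does not strictly dominate C (column Y: 2 ≤ 5)
  B vs A: [5 vs 2, 6 vs 2, 3 vs 3] → B does not strictly dominate A (column Z: 3 ≤ 3)
  B vs C: [5 vs 1, 6 vs 5, 3 vs 1] → B strictly dominates C
  C vs A: [1 vs 2, 5 vs 2, 1 vs 3] → C does not strictly dominate A (column X: 1 ≤ 2)
  C vs B: [1 vs 5, 5 vs 6, 1 vs 3] → C does not strictly dominate B (column X: 1 ≤ 5)
No single strategy strictly dominates all others → no strictly dominant strategy.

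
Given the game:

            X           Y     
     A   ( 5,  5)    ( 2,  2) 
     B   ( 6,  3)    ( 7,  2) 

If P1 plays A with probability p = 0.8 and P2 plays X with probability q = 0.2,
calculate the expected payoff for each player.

E[P1] = 3.44, E[P2] = 2.52

Work:
E[P1] = p·q·π₁(A,X) + p·(1-q)·π₁(A,Y) + (1-p)·q·π₁(B,X) + (1-p)·(1-q)·π₁(B,Y)
= 0.8·0.2·5 + 0.8·0.8·2 + 0.2·0.2·6 + 0.2·0.8·7
= 3.44

E[P2] = 2.52 (similar calculation)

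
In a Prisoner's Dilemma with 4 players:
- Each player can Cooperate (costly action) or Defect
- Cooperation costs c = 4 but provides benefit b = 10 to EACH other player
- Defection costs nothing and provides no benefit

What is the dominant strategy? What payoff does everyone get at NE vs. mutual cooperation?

Dominant: Defect; NE payoff = 0; Coop payoff = 26

Work:
Defect dominates (saves cost c = 4, benefit to others is external)
NE: All defect → everyone gets 0
If all cooperate: each receives (3)×10 - 4 = 26
Social dilemma: 26 > 0 but NE gives 0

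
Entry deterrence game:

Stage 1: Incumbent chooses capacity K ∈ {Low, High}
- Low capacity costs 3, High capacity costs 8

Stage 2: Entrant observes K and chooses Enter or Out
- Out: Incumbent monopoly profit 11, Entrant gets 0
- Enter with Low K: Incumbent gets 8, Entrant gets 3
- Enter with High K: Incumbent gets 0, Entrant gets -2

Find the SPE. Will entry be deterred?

SPE: (Low, Enter|Low, Out|High); Entry not deterred. Incumbent net profit = 5, Entrant gets 3

Work:
After Low K: Entrant enters (3 > 0)
After High K: Entrant stays out (-2 < 0)
Incumbent: Low → 8−3=5, High → 11−8=3
Incumbent chooses Low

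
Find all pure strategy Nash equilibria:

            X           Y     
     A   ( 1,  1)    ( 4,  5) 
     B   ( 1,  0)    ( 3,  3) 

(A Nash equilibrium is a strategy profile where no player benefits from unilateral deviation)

Nash equilibrium: (A, Y)

Work:
Best responses:
  P1 vs X: payoffs [1, 1] → best response A/B (payoff 1)
  P1 vs Y: payoffs [4, 3] → best response A (payoff 4)
  P2 vs A: payoffs [1, 5] → best response Y (payoff 5)
  P2 vs B: payoffs [0, 3] → best response Y (payoff 3)
Mutual best responses: (A,Y) → Nash equilibria.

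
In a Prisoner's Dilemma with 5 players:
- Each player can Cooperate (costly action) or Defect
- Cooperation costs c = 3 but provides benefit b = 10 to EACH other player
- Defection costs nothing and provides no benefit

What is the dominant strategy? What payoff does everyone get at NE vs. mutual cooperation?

Dominant: Defect; NE payoff = 0; Coop payoff = 37

Work:
Defect dominates (saves cost c = 3, benefit to others is external)
NE: All defect → everyone gets 0
If all cooperate: each receives (4)×10 - 3 = 37
Social dilemma: 37 > 0 but NE gives 0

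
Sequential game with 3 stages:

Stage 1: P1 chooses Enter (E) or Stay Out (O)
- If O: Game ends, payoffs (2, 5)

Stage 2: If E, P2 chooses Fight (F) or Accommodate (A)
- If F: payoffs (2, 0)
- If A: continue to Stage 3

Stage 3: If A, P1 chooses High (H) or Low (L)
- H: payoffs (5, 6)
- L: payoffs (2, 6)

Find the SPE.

SPE: (E, A, H); Outcome (5, 6)

Work:
Stage 3: P1 chooses H (5 vs 2)
Stage 2: P2: F->0, A->6 (anticipating H). Choose A
Stage 1: P1: O->2, E->5 (anticipating A, H). Choose E
SPE path: E -> A -> H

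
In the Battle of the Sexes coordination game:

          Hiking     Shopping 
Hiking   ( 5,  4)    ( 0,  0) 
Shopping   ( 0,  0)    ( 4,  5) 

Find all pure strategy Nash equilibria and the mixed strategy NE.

Pure NE: (Hiking, Hiking) and (Shopping, Shopping); Mixed NE: p = 0.5556, q = 0.4444

Work:
Check pure NE:
(Hiking, Hiking): (5, 4) - no unilateral deviation beneficial
(Shopping, Shopping): (4, 5) - no unilateral deviation beneficial
Mixed NE: P1 plays Hiking with p = 0.5556, P2 plays Hiking with q = 0.4444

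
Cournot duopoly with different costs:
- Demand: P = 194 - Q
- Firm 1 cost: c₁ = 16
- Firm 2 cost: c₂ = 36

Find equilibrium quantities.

q₁* = 66.0, q₂* = 46.0

Work:
Reaction: q₁ = (194 - 16 - q₂)/2
Reaction: q₂ = (194 - 36 - q₁)/2
Solve simultaneously:
q₁* = (194 - 2×16 + 36)/3 = 66.0
q₂* = (194 - 2×36 + 16)/3 = 46.0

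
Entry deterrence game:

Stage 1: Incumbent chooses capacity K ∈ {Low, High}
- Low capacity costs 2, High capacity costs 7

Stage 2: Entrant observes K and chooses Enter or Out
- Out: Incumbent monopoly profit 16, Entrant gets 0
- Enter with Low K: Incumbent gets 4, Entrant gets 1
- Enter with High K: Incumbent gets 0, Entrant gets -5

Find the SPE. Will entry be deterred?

SPE: (High, Enter|Low, Out|High); Entry deterred. Incumbent net profit = 9

Work:
After Low K: Entrant enters (1 > 0)
After High K: Entrant stays out (-5 < 0)
Incumbent: Low → 4−2=2, High → 16−7=9
Incumbent chooses High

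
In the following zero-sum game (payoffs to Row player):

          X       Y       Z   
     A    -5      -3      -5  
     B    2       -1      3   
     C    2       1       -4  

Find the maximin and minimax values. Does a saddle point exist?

Maximin = -1, Minimax = 1, Saddle: False

Work:
Row minimums: [-5, -1, -4] → maximin = -1
Column maximums: [2, 1, 3] → minimax = 1
No saddle point (maximin ≠ minimax). Mixed strategy needed.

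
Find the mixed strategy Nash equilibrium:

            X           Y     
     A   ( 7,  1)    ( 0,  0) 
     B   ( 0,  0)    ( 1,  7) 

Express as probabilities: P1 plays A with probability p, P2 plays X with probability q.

p = 0.875, q = 0.125

Work:
Find probabilities that make opponent indifferent:
P2 chooses q to make P1 indifferent between A and B
P1 chooses p to make P2 indifferent between X and Y
Mixed NE: P1 plays (A: 0.875, B: 0.125), P2 plays (X: 0.125, Y: 0.875)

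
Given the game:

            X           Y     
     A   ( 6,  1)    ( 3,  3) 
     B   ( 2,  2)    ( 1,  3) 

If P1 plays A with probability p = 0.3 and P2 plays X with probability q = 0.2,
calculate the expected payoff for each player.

E[P1] = 1.92, E[P2] = 2.74

Work:
E[P1] = p·q·π₁(A,X) + p·(1-q)·π₁(A,Y) + (1-p)·q·π₁(B,X) + (1-p)·(1-q)·π₁(B,Y)
= 0.3·0.2·6 + 0.3·0.8·3 + 0.7·0.2·2 + 0.7·0.8·1
= 1.92

E[P2] = 2.74 (similar calculation)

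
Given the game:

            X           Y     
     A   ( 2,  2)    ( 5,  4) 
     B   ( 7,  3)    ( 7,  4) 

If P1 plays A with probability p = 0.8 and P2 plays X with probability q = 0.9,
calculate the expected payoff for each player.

E[P1] = 3.24, E[P2] = 2.38

Work:
E[P1] = p·q·π₁(A,X) + p·(1-q)·π₁(A,Y) + (1-p)·q·π₁(B,X) + (1-p)·(1-q)·π₁(B,Y)
= 0.8·0.9·2 + 0.8·0.1·5 + 0.2·0.9·7 + 0.2·0.1·7
= 3.24

E[P2] = 2.38 (similar calculation)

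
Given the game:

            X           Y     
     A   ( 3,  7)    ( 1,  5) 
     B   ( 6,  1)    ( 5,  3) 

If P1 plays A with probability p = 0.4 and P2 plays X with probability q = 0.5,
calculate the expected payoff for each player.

E[P1] = 4.1, E[P2] = 3.6

Work:
E[P1] = p·q·π₁(A,X) + p·(1-q)·π₁(A,Y) + (1-p)·q·π₁(B,X) + (1-p)·(1-q)·π₁(B,Y)
= 0.4·0.5·3 + 0.4·0.5·1 + 0.6·0.5·6 + 0.6·0.5·5
= 4.1

E[P2] = 3.6 (similar calculation)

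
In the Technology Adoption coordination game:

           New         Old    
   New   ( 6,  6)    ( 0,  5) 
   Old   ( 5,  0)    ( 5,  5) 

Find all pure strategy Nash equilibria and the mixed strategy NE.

Pure NE: (New, New) and (Old, Old); Mixed NE: p = 0.8333, q = 0.8333

Work:
Check pure NE:
(New, New): (6, 6) - no unilateral deviation beneficial
(Old, Old): (5, 5) - no unilateral deviation beneficial
Mixed NE: P1 plays New with p = 0.8333, P2 plays New with q = 0.8333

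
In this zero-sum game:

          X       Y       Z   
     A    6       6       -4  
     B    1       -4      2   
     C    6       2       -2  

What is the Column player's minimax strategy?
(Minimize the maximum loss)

Column should play Z, value = 2

Work:
Column player minimizes Row's maximum payoff:
Column X: max payoff to Row = 6
Column Y: max payoff to Row = 6
Column Z: max payoff to Row = 2
Minimum is 2, achieved by column Z.
Minimax strategy: Z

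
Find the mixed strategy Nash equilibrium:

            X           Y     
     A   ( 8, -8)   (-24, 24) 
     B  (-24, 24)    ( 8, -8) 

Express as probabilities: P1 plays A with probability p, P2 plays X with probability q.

p = 0.5, q = 0.5

Work:
Find probabilities that make opponent indifferent:
P2 chooses q to make P1 indifferent between A and B
P1 chooses p to make P2 indifferent between X and Y
Mixed NE: P1 plays (A: 0.5, B: 0.5), P2 plays (X: 0.5, Y: 0.5)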